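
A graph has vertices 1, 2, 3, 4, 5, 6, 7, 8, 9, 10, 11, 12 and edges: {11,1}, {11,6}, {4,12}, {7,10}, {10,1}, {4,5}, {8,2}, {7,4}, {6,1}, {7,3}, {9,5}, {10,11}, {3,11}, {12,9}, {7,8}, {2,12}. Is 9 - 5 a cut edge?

After removing 9 - 5, the path 9-12-4-5 still connects them, so the edge is not a bridge.

No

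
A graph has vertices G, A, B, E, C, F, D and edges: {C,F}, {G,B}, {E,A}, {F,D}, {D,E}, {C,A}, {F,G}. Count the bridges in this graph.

The edges on the cycle C-F-D-E-A-C are not bridges since each lies on that cycle.
But removing G - B disconnects G from B; removing F - G disconnects F from G — these are bridges.
That makes 2 bridges.

2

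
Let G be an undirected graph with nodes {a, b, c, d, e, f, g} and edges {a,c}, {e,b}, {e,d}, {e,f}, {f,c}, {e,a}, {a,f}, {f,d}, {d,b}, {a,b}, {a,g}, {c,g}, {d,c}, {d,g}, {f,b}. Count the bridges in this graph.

The edges on the cycle e-a-c-g-d-e are not bridges since each lies on that cycle.
Every edge lies on some cycle, so there are no bridges.

0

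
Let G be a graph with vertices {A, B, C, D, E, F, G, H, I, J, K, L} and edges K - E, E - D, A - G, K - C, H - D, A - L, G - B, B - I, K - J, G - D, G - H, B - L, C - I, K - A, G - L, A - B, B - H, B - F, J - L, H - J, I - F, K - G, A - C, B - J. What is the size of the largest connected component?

Starting from A we can reach A, B, C, D, E, F, G, H, I, J, K, L. That is one component of size 12.
The largest has 12 vertices.

12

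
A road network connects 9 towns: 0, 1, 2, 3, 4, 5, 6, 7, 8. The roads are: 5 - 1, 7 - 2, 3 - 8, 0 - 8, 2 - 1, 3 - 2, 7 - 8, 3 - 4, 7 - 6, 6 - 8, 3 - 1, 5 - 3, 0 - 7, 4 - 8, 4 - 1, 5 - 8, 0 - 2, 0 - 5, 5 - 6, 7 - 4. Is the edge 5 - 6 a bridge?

After removing 5 - 6, the path 5-8-6 still connects them, so the edge is not a bridge.

No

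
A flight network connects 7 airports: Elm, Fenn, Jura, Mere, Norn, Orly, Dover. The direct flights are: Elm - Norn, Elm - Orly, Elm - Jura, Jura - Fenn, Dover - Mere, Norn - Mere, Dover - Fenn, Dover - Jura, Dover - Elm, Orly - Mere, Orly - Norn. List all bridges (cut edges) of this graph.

The edges on the cycle Elm-Orly-Mere-Norn-Elm are not bridges since each lies on that cycle.
Every edge lies on some cycle, so there are no bridges.

none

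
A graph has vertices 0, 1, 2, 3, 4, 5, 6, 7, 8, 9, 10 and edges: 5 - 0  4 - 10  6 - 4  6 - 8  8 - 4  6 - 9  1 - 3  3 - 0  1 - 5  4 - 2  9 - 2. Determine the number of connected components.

3

7 is isolated — a component by itself.
Starting from 0 we can reach 0, 1, 3, 5. That is one component of size 4.
Starting from 2 we can reach 2, 4, 6, 8, 9, 10. That is one component of size 6.
Total: 3 components.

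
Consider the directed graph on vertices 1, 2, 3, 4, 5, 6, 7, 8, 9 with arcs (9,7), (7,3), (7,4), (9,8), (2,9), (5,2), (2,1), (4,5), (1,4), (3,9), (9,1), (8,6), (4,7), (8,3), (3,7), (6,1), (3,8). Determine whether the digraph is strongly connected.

Yes

From 1 we can reach every vertex (1, 2, 3, 4, 5, 6, 7, 8, 9), and every vertex can reach 1 (1, 2, 3, 4, 5, 6, 7, 8, 9). So the whole graph is one strongly connected component.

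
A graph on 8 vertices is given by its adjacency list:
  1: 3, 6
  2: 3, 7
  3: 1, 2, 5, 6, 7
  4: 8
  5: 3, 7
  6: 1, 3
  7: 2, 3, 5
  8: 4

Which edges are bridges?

The edges on the cycle 3-1-6-3 are not bridges since each lies on that cycle.
But removing 8-4 disconnects 8 from 4 — this is a bridge.

4-8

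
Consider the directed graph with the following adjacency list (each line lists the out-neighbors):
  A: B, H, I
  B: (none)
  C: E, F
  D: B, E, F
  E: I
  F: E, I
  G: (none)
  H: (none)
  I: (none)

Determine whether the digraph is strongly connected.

No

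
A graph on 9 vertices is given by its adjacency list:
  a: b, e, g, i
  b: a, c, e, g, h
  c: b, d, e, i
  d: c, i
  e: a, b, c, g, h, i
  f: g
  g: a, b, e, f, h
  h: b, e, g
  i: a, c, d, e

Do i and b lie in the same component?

From i we can reach a, b, c, d, e, f, g, h, i, which includes b.

Yes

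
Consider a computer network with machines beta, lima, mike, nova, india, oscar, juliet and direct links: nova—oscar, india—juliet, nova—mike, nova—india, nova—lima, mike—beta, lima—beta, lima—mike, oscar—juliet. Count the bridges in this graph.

0

The edges on the cycle nova-lima-beta-mike-nova are not bridges since each lies on that cycle.
Every edge lies on some cycle, so there are no bridges.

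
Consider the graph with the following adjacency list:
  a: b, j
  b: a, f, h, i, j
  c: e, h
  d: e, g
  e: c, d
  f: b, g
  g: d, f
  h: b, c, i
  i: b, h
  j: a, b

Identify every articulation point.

b

Removing b increases the component count from 1 to 2, so b is a cut vertex.
By contrast removing h leaves 1 component; it is not a cut vertex. No other vertex is a cut vertex either.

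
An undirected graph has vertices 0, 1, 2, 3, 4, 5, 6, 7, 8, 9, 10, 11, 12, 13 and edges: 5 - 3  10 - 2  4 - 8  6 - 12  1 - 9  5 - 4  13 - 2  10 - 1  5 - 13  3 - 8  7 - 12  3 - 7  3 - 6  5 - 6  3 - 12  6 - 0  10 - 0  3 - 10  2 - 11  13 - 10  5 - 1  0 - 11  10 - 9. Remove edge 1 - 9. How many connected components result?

1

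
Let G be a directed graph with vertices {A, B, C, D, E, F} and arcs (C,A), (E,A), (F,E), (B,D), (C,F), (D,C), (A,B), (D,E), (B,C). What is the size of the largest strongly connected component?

6

{A, B, C, D, E, F} are all mutually reachable — one SCC of size 6.
The largest has 6 vertices.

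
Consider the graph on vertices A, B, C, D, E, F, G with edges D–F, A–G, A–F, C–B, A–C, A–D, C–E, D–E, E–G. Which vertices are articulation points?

C

Removing C increases the component count from 1 to 2, so C is a cut vertex.
By contrast removing D leaves 1 component; it is not a cut vertex. No other vertex is a cut vertex either.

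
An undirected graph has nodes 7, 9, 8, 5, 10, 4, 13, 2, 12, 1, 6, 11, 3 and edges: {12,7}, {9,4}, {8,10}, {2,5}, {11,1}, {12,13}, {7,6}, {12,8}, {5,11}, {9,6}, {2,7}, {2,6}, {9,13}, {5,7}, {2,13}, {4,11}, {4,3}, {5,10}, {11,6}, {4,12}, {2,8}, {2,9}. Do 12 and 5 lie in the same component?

Yes

From 12 we can reach 1, 2, 3, 4, 5, 6, 7, 8, 9, 10, 11, 12, 13, which includes 5.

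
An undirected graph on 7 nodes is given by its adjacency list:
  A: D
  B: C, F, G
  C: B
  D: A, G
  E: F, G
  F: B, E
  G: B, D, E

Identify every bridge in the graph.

The edges on the cycle F-B-G-E-F are not bridges since each lies on that cycle.
But removing D-A disconnects D from A; removing B-C disconnects B from C; removing G-D disconnects G from D — these are bridges.

A-D, B-C, D-G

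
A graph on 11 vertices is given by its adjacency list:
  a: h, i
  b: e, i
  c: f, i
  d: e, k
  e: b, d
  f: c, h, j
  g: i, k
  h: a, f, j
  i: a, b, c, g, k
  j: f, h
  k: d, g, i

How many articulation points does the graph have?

1

Removing i increases the component count from 1 to 2, so i is a cut vertex.
By contrast removing e leaves 1 component; it is not a cut vertex. No other vertex is a cut vertex either.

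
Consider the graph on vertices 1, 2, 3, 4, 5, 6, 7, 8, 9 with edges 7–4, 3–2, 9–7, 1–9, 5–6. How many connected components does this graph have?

4

8 is isolated — a component by itself.
Starting from 2 we can reach 2, 3. That is one component of size 2.
Starting from 5 we can reach 5, 6. That is one component of size 2.
Starting from 1 we can reach 1, 4, 7, 9. That is one component of size 4.
Total: 4 components.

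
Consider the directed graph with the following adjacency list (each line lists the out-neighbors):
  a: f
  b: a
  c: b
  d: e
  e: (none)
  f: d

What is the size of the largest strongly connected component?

{b} is an SCC by itself.
{a} is an SCC by itself.
{c} is an SCC by itself.
{d} is an SCC by itself.
{e} is an SCC by itself.
(and 1 more singleton SCC)
The largest has 1 vertex.

1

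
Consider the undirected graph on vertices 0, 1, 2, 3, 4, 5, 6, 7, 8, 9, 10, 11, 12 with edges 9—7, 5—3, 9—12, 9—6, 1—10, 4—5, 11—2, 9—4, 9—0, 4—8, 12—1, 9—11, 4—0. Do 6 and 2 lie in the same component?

From 6 we can reach 0, 1, 2, 3, 4, 5, 6, 7, 8, 9, 10, 11, 12, which includes 2.

Yes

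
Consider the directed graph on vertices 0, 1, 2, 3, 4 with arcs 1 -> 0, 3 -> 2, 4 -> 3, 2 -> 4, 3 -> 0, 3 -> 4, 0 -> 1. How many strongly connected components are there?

2

{2, 3, 4} are all mutually reachable — one SCC of size 3.
{0, 1} are all mutually reachable — one SCC of size 2.
That gives 2 strongly connected components.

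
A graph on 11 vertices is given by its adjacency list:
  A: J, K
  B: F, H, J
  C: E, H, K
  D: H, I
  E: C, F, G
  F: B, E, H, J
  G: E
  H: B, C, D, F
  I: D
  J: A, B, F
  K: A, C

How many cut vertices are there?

Removing D increases the component count from 1 to 2, so D is a cut vertex.
Removing E increases the component count from 1 to 2, so E is a cut vertex.
Removing H increases the component count from 1 to 2, so H is a cut vertex.
By contrast removing J leaves 1 component; it is not a cut vertex. No other vertex is a cut vertex either.

3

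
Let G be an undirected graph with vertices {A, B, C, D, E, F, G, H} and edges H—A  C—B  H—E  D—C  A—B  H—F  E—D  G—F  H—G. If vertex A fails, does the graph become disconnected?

No

Deleting A leaves 1 component (was 1) (its neighbors B, H remain connected to each other), so A is not a cut vertex.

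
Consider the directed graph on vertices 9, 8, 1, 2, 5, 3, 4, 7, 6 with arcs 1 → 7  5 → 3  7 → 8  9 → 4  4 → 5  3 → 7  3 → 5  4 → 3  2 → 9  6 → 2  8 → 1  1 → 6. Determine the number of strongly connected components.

1

{1, 2, 3, 4, 5, 6, 7, 8, 9} are all mutually reachable — one SCC of size 9.
That gives 1 strongly connected component.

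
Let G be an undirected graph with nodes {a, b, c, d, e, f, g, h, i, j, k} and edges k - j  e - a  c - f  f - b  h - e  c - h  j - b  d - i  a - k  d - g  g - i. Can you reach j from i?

No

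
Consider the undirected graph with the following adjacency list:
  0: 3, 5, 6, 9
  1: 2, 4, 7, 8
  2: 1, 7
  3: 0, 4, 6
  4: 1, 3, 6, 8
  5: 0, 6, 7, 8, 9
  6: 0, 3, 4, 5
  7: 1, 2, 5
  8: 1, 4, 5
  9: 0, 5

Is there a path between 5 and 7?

From 5 we can reach 0, 1, 2, 3, 4, 5, 6, 7, 8, 9, which includes 7.

Yes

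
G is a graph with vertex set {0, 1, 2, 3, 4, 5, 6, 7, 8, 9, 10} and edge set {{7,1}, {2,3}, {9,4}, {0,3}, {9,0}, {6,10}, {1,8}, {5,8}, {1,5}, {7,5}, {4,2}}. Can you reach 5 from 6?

The component containing 6 is {6, 10}, and 5 is not in it.

No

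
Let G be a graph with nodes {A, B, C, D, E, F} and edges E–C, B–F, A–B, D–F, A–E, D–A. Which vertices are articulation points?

A, E

Removing A increases the component count from 1 to 2, so A is a cut vertex.
Removing E increases the component count from 1 to 2, so E is a cut vertex.
By contrast removing D leaves 1 component; it is not a cut vertex. No other vertex is a cut vertex either.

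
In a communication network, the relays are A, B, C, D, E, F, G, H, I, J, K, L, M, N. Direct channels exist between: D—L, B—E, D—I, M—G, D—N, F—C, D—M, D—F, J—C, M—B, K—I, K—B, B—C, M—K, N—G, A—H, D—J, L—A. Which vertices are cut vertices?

A, B, D, L

Removing A increases the component count from 1 to 2, so A is a cut vertex.
Removing B increases the component count from 1 to 2, so B is a cut vertex.
Removing D increases the component count from 1 to 2, so D is a cut vertex.
Likewise L is a cut vertex.
By contrast removing K leaves 1 component; it is not a cut vertex. No other vertex is a cut vertex either.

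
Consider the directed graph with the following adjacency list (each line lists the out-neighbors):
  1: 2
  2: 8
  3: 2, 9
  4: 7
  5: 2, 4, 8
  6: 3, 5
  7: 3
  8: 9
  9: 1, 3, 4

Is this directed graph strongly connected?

No

There is no directed path from 4 to 5, so the graph is not strongly connected.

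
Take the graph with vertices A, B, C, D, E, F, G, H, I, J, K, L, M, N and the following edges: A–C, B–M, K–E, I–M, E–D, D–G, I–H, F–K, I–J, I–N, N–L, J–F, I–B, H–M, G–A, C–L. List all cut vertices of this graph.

Removing I increases the component count from 1 to 2, so I is a cut vertex.
By contrast removing K leaves 1 component; it is not a cut vertex. No other vertex is a cut vertex either.

I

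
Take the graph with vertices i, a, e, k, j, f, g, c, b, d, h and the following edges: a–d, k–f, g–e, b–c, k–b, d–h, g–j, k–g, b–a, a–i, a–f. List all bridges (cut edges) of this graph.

a-d, a-i, b-c, d-h, e-g, g-j, g-k

The edges on the cycle k-b-a-f-k are not bridges since each lies on that cycle.
But removing i–a disconnects i from a; removing a–d disconnects a from d; removing g–j disconnects g from j; removing d–h disconnects d from h — these are bridges.
In total 7 edges are bridges.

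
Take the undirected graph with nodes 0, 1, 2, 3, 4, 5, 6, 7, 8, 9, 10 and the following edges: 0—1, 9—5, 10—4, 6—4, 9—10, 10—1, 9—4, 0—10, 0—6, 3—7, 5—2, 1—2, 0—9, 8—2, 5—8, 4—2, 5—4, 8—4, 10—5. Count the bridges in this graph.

The edges on the cycle 0-9-10-1-0 are not bridges since each lies on that cycle.
But removing 3—7 disconnects 3 from 7 — this is a bridge.

1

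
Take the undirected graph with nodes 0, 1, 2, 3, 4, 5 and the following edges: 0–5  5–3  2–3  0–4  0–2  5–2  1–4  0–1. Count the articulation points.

Removing 0 increases the component count from 1 to 2, so 0 is a cut vertex.
By contrast removing 5 leaves 1 component; it is not a cut vertex. No other vertex is a cut vertex either.

1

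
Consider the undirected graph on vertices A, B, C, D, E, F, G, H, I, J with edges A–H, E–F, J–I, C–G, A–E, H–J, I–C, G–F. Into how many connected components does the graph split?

B is isolated — a component by itself.
D is isolated — a component by itself.
Starting from A we can reach A, C, E, F, G, H, I, J. That is one component of size 8.
Total: 3 components.

3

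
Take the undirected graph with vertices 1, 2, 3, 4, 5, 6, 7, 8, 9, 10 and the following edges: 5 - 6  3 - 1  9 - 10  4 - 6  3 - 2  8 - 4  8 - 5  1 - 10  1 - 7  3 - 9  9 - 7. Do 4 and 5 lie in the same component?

Yes

From 4 we can reach 4, 5, 6, 8, which includes 5.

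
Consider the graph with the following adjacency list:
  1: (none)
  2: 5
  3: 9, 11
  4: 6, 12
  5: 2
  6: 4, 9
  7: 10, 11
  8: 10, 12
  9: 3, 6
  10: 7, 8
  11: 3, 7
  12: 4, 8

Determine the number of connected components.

3

1 is isolated — a component by itself.
Starting from 2 we can reach 2, 5. That is one component of size 2.
Starting from 3 we can reach 3, 4, 6, 7, 8, 9, 10, 11, 12. That is one component of size 9.
Total: 3 components.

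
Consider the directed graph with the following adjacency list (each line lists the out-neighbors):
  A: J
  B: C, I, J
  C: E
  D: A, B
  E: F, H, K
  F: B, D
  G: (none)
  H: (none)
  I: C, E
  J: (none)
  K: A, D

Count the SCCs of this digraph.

{B, C, D, E, F, I, K} are all mutually reachable — one SCC of size 7.
{G} is an SCC by itself.
{H} is an SCC by itself.
{A} is an SCC by itself.
{J} is an SCC by itself.
That gives 5 strongly connected components.

5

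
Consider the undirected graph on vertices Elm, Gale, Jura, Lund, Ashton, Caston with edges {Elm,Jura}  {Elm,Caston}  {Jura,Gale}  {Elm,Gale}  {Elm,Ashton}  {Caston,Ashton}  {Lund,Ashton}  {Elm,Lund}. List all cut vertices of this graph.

Elm

Removing Elm increases the component count from 1 to 2, so Elm is a cut vertex.
By contrast removing Gale leaves 1 component; it is not a cut vertex. No other vertex is a cut vertex either.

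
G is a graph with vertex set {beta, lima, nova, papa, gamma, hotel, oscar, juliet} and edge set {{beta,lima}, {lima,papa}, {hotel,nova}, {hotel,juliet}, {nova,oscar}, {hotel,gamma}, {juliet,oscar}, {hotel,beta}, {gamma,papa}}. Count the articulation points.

1

Removing hotel increases the component count from 1 to 2, so hotel is a cut vertex.
By contrast removing gamma leaves 1 component; it is not a cut vertex. No other vertex is a cut vertex either.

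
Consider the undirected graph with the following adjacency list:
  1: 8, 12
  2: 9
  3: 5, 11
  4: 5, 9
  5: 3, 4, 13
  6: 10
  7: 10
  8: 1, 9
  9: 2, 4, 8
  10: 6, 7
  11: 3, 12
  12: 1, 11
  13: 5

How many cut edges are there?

The edges on the cycle 1-12-11-3-5-4-9-8-1 are not bridges since each lies on that cycle.
But removing 13-5 disconnects 13 from 5; removing 7-10 disconnects 7 from 10; removing 2-9 disconnects 2 from 9; removing 10-6 disconnects 10 from 6 — these are bridges.
That makes 4 bridges.

4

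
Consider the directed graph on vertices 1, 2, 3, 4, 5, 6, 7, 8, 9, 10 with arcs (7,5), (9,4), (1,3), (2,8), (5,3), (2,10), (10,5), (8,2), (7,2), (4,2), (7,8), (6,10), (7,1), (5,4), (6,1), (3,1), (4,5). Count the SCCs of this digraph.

{2, 4, 5, 8, 10} are all mutually reachable — one SCC of size 5.
{1, 3} are all mutually reachable — one SCC of size 2.
{7} is an SCC by itself.
{6} is an SCC by itself.
{9} is an SCC by itself.
That gives 5 strongly connected components.

5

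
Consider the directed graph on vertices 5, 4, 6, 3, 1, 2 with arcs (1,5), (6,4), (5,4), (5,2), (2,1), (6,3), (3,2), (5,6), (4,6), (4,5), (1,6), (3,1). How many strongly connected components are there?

1

{1, 2, 3, 4, 5, 6} are all mutually reachable — one SCC of size 6.
That gives 1 strongly connected component.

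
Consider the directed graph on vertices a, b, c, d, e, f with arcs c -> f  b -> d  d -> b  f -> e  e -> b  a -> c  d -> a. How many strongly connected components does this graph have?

{a, b, c, d, e, f} are all mutually reachable — one SCC of size 6.
That gives 1 strongly connected component.

1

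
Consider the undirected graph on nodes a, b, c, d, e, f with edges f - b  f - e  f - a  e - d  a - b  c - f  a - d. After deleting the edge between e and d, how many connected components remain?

e and d are still connected via e-f-a-d, so the component count stays at 1.

1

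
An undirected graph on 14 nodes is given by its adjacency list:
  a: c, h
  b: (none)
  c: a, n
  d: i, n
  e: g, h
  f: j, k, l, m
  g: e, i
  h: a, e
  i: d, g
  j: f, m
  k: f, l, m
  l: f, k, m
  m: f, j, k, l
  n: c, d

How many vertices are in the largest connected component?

8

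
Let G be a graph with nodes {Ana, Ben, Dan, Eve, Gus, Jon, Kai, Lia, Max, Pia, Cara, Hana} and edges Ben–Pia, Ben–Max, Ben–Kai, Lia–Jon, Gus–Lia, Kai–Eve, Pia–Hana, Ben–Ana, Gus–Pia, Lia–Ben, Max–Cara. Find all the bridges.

Ana-Ben, Ben-Kai, Ben-Max, Cara-Max, Eve-Kai, Hana-Pia, Jon-Lia

The edges on the cycle Gus-Lia-Ben-Pia-Gus are not bridges since each lies on that cycle.
But removing Max–Cara disconnects Max from Cara; removing Ben–Ana disconnects Ben from Ana; removing Ben–Kai disconnects Ben from Kai; removing Jon–Lia disconnects Jon from Lia — these are bridges.
In total 7 edges are bridges.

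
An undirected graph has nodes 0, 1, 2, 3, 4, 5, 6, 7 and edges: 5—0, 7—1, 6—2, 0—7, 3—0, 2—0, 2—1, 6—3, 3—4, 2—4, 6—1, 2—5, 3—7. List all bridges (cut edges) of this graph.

The edges on the cycle 6-2-5-0-3-6 are not bridges since each lies on that cycle.
Every edge lies on some cycle, so there are no bridges.

none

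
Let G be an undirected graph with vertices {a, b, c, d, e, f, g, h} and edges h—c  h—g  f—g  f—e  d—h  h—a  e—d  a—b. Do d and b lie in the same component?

Yes

From d we can reach a, b, c, d, e, f, g, h, which includes b.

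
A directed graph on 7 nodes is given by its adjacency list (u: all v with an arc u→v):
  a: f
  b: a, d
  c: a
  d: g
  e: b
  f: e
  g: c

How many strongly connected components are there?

{a, b, c, d, e, f, g} are all mutually reachable — one SCC of size 7.
That gives 1 strongly connected component.

1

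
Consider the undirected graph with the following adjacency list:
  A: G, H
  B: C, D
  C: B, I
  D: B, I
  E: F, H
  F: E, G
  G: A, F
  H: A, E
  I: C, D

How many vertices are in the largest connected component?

Starting from B we can reach B, C, D, I. That is one component of size 4.
Starting from A we can reach A, E, F, G, H. That is one component of size 5.
The largest has 5 vertices.

5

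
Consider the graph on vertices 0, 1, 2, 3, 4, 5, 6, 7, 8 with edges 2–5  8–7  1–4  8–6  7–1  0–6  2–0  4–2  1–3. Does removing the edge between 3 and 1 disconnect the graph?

Yes

Removing 3–1 leaves no path between 3 and 1: the component count goes from 1 to 2. So it is a bridge.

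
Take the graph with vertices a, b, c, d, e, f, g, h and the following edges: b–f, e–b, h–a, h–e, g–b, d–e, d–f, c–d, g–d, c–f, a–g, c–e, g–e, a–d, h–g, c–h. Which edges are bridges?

none

The edges on the cycle c-h-a-d-e-b-f-c are not bridges since each lies on that cycle.
Every edge lies on some cycle, so there are no bridges.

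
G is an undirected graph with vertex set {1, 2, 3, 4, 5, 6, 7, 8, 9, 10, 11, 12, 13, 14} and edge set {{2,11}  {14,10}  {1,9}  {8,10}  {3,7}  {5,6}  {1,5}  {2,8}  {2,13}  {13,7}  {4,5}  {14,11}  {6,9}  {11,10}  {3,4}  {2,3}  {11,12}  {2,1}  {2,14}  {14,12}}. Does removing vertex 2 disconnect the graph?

Deleting 2 raises the number of components from 1 to 2, so 2 is a cut vertex.

Yes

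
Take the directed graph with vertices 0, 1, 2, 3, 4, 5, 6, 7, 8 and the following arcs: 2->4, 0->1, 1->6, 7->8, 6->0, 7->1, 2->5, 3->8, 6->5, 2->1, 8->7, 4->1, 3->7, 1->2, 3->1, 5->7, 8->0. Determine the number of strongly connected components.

2

{0, 1, 2, 4, 5, 6, 7, 8} are all mutually reachable — one SCC of size 8.
{3} is an SCC by itself.
That gives 2 strongly connected components.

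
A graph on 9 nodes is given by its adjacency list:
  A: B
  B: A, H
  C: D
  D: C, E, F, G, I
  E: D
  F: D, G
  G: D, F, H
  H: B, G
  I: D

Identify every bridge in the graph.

The edges on the cycle G-D-F-G are not bridges since each lies on that cycle.
But removing D-C disconnects D from C; removing D-I disconnects D from I; removing G-H disconnects G from H; removing H-B disconnects H from B — these are bridges.
In total 6 edges are bridges.

A-B, B-H, C-D, D-E, D-I, G-H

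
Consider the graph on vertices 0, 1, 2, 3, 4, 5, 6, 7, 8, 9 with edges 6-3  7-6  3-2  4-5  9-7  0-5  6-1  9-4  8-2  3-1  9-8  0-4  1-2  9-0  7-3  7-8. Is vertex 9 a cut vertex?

Yes

Deleting 9 raises the number of components from 1 to 2, so 9 is a cut vertex.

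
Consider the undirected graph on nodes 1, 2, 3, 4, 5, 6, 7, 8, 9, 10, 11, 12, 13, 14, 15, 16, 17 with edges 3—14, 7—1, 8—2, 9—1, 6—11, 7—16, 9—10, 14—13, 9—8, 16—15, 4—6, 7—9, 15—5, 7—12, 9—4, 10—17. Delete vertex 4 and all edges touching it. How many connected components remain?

3

With 4 gone, the remaining components are: {6, 11}; {3, 13, 14}; {1, 2, 5, 7, 8, 9, 10, 12, 15, 16, 17}.
That is 3 components.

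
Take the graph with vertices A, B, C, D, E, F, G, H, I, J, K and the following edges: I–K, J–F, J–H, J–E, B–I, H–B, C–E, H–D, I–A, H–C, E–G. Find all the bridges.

The edges on the cycle J-H-C-E-J are not bridges since each lies on that cycle.
But removing H–D disconnects H from D; removing I–A disconnects I from A; removing J–F disconnects J from F; removing I–K disconnects I from K — these are bridges.
In total 7 edges are bridges.

A-I, B-H, B-I, D-H, E-G, F-J, I-K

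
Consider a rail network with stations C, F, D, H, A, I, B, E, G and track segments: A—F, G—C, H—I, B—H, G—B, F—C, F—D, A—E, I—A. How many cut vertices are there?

2

Removing A increases the component count from 1 to 2, so A is a cut vertex.
Removing F increases the component count from 1 to 2, so F is a cut vertex.
By contrast removing I leaves 1 component; it is not a cut vertex. No other vertex is a cut vertex either.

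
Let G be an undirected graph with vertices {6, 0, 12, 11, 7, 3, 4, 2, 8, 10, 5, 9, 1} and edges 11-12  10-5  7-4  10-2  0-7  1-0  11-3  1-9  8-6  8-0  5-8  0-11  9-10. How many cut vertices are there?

5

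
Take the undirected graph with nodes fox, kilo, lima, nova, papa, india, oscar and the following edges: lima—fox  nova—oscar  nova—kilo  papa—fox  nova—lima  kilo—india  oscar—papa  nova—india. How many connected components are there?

1

Starting from fox we can reach fox, kilo, lima, nova, papa, india, oscar. That is one component of size 7.
Total: 1 component.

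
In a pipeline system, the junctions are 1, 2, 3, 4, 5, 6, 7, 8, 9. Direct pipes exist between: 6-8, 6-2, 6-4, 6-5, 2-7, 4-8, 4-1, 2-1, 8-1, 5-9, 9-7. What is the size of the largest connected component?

8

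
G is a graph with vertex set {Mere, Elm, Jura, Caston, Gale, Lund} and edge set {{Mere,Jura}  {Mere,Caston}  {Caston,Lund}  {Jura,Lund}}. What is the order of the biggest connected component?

4

Elm is isolated — a component by itself.
Gale is isolated — a component by itself.
Starting from Jura we can reach Jura, Lund, Mere, Caston. That is one component of size 4.
The largest has 4 vertices.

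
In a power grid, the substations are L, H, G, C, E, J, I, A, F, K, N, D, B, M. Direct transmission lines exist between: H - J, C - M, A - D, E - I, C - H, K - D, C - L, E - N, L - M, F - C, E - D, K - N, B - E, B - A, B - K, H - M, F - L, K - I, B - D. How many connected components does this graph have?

G is isolated — a component by itself.
Starting from C we can reach C, F, H, J, L, M. That is one component of size 6.
Starting from A we can reach A, B, D, E, I, K, N. That is one component of size 7.
Total: 3 components.

3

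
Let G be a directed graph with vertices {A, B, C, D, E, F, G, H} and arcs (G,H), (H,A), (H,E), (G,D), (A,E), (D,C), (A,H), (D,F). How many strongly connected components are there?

{A, H} are all mutually reachable — one SCC of size 2.
{C} is an SCC by itself.
{B} is an SCC by itself.
{E} is an SCC by itself.
{G} is an SCC by itself.
(and 2 more singleton SCCs)
That gives 7 strongly connected components.

7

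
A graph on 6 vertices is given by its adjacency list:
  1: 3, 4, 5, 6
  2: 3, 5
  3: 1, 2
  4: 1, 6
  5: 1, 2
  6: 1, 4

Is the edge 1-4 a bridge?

No

After removing 1-4, the path 1-6-4 still connects them, so the edge is not a bridge.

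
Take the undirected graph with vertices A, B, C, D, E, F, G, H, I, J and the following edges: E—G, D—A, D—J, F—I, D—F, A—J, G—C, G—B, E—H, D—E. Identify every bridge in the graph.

B-G, C-G, D-E, D-F, E-G, E-H, F-I

The edges on the cycle D-A-J-D are not bridges since each lies on that cycle.
But removing E—G disconnects E from G; removing I—F disconnects I from F; removing D—F disconnects D from F; removing E—H disconnects E from H — these are bridges.
In total 7 edges are bridges.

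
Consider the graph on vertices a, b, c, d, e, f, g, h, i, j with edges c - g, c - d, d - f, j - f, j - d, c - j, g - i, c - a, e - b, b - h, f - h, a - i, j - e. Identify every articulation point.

c

Removing c increases the component count from 1 to 2, so c is a cut vertex.
By contrast removing h leaves 1 component; it is not a cut vertex. No other vertex is a cut vertex either.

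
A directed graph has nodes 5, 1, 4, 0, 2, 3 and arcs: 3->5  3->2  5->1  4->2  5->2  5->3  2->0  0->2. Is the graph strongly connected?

No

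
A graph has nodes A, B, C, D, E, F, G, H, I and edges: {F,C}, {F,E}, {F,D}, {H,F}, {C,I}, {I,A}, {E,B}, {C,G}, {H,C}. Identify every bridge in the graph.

A-I, B-E, C-G, C-I, D-F, E-F

The edges on the cycle H-F-C-H are not bridges since each lies on that cycle.
But removing F—E disconnects F from E; removing C—I disconnects C from I; removing I—A disconnects I from A; removing C—G disconnects C from G — these are bridges.
In total 6 edges are bridges.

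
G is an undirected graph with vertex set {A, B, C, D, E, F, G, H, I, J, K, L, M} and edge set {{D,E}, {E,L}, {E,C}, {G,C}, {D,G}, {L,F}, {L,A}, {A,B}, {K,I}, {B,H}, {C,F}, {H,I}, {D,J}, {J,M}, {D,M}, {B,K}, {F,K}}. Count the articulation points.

1

Removing D increases the component count from 1 to 2, so D is a cut vertex.
By contrast removing G leaves 1 component; it is not a cut vertex. No other vertex is a cut vertex either.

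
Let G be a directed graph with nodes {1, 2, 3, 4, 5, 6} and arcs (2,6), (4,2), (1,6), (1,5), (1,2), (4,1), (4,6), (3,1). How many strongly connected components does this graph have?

{6} is an SCC by itself.
{4} is an SCC by itself.
{5} is an SCC by itself.
{2} is an SCC by itself.
{3} is an SCC by itself.
(and 1 more singleton SCC)
That gives 6 strongly connected components.

6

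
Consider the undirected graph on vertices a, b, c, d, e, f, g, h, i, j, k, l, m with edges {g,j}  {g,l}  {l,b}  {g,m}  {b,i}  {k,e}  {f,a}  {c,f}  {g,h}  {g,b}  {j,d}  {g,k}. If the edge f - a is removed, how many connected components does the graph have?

3

Before removal there are 2 components.
f - a is a bridge — removing it separates f's side from a's side.
After removal: 3 components.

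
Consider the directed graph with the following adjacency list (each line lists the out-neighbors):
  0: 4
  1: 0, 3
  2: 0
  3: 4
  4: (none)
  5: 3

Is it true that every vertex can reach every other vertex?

No

There is no directed path from 1 to 5, so the graph is not strongly connected.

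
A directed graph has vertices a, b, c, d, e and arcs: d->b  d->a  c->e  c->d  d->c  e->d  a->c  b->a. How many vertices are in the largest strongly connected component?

5

{a, b, c, d, e} are all mutually reachable — one SCC of size 5.
The largest has 5 vertices.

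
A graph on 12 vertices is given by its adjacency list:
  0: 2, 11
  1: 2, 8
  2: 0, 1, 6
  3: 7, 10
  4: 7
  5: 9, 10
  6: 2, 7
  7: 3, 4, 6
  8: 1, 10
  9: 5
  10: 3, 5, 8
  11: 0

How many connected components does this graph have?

Starting from 0 we can reach 0, 1, 2, 3, 4, 5, 6, 7, 8, 9, 10, 11. That is one component of size 12.
Total: 1 component.

1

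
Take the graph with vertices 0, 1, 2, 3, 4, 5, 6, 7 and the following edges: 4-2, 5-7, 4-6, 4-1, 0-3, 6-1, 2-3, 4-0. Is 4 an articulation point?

Deleting 4 raises the number of components from 2 to 3, so 4 is a cut vertex.

Yes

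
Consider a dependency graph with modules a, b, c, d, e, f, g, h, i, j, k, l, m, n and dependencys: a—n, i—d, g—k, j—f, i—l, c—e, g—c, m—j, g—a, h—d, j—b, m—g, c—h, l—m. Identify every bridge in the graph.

a-g, a-n, b-j, c-e, f-j, g-k, j-m

The edges on the cycle i-l-m-g-c-h-d-i are not bridges since each lies on that cycle.
But removing j—f disconnects j from f; removing g—k disconnects g from k; removing c—e disconnects c from e; removing a—g disconnects a from g — these are bridges.
In total 7 edges are bridges.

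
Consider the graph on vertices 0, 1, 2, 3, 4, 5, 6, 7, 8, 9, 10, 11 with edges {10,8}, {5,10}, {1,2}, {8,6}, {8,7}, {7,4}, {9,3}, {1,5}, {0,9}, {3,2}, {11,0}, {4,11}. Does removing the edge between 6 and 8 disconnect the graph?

Removing 6 - 8 leaves no path between 6 and 8: the component count goes from 1 to 2. So it is a bridge.

Yes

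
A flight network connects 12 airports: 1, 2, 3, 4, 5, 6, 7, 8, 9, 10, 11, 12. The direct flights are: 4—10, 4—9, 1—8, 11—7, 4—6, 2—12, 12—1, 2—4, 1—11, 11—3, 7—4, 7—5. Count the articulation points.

Removing 1 increases the component count from 1 to 2, so 1 is a cut vertex.
Removing 4 increases the component count from 1 to 4, so 4 is a cut vertex.
Removing 7 increases the component count from 1 to 2, so 7 is a cut vertex.
Likewise 11 is a cut vertex.
By contrast removing 12 leaves 1 component; it is not a cut vertex. No other vertex is a cut vertex either.

4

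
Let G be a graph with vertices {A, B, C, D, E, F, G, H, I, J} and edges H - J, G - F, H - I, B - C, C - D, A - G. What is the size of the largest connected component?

3

E is isolated — a component by itself.
Starting from A we can reach A, F, G. That is one component of size 3.
Starting from B we can reach B, C, D. That is one component of size 3.
Starting from H we can reach H, I, J. That is one component of size 3.
The largest has 3 vertices.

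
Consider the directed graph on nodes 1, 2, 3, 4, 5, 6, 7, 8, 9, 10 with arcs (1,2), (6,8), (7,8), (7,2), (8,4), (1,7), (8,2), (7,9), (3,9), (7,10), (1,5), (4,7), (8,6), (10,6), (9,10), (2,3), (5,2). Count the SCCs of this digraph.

{2, 3, 4, 6, 7, 8, 9, 10} are all mutually reachable — one SCC of size 8.
{5} is an SCC by itself.
{1} is an SCC by itself.
That gives 3 strongly connected components.

3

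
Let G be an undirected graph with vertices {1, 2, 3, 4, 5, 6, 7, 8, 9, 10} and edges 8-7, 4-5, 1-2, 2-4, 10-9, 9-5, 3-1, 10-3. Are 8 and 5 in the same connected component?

No

The component containing 8 is {7, 8}, and 5 is not in it.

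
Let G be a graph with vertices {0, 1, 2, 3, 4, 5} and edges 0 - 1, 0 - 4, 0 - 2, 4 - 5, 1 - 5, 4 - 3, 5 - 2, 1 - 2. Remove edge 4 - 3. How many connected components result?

Before removal there is 1 component.
4 - 3 is a bridge — removing it separates 4's side from 3's side.
After removal: 2 components.

2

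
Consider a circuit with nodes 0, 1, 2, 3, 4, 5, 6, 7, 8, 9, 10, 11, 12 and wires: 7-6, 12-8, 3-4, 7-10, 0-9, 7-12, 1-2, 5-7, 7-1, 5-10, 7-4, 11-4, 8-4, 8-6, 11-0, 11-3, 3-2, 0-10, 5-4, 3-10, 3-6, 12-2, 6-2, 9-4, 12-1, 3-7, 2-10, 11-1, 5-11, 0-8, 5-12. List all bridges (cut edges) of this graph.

none

The edges on the cycle 5-11-3-7-5 are not bridges since each lies on that cycle.
Every edge lies on some cycle, so there are no bridges.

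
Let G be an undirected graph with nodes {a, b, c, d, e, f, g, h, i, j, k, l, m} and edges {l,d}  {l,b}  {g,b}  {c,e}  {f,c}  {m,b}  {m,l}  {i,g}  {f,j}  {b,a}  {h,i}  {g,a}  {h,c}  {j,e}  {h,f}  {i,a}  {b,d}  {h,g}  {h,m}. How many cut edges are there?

The edges on the cycle h-f-j-e-c-h are not bridges since each lies on that cycle.
Every edge lies on some cycle, so there are no bridges.

0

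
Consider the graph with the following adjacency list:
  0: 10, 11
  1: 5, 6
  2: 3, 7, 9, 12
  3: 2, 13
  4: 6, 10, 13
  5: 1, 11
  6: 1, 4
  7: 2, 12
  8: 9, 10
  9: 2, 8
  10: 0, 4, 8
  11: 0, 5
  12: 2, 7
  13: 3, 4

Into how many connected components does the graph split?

1

Starting from 0 we can reach 0, 1, 2, 3, 4, 5, 6, 7, 8, 9, 10, 11, 12, 13. That is one component of size 14.
Total: 1 component.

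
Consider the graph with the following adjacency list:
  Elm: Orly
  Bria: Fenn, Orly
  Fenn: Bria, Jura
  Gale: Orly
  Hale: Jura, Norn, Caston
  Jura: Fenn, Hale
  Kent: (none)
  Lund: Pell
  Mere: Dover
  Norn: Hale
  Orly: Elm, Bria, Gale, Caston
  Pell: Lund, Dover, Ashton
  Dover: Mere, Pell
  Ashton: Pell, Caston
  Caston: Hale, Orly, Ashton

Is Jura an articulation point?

No

Deleting Jura leaves 2 components (was 2), so Jura is not a cut vertex.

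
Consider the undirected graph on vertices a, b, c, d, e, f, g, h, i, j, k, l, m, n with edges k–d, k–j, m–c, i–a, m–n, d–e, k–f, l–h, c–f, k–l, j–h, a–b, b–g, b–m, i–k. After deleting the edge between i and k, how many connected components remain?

i and k are still connected via i-a-b-m-c-f-k, so the component count stays at 1.

1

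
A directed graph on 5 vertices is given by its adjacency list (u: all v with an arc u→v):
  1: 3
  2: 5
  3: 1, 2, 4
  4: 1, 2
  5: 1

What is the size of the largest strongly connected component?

{1, 2, 3, 4, 5} are all mutually reachable — one SCC of size 5.
The largest has 5 vertices.

5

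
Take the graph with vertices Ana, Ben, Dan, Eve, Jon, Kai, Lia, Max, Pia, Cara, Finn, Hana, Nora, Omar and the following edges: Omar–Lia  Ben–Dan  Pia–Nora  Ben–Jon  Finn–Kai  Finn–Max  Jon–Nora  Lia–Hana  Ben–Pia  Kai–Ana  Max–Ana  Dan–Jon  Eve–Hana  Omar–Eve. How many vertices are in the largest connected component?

Cara is isolated — a component by itself.
Starting from Ana we can reach Ana, Kai, Max, Finn. That is one component of size 4.
Starting from Eve we can reach Eve, Lia, Hana, Omar. That is one component of size 4.
Starting from Ben we can reach Ben, Dan, Jon, Pia, Nora. That is one component of size 5.
The largest has 5 vertices.

5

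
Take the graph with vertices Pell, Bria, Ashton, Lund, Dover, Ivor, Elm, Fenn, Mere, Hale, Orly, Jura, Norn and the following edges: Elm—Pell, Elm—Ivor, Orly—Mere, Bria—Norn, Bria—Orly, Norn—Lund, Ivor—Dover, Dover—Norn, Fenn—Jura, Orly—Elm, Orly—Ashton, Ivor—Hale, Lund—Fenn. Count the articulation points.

6

Removing Elm increases the component count from 1 to 2, so Elm is a cut vertex.
Removing Fenn increases the component count from 1 to 2, so Fenn is a cut vertex.
Removing Ivor increases the component count from 1 to 2, so Ivor is a cut vertex.
Likewise Lund, Norn, Orly are cut vertices.
By contrast removing Mere leaves 1 component; it is not a cut vertex. No other vertex is a cut vertex either.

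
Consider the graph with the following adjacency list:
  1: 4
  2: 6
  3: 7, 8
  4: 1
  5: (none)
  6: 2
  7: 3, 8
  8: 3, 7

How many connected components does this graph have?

4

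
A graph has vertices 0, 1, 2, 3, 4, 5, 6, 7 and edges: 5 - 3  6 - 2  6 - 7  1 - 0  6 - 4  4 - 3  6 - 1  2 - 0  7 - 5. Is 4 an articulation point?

No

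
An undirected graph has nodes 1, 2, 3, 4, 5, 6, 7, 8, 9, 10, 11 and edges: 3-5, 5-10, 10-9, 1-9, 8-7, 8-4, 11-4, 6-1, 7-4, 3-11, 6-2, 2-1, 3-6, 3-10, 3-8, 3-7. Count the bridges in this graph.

The edges on the cycle 6-2-1-6 are not bridges since each lies on that cycle.
Every edge lies on some cycle, so there are no bridges.

0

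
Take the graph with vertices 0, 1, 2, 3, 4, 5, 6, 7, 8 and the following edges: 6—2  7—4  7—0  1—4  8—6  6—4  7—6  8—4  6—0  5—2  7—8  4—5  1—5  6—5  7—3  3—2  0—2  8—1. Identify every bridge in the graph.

none

The edges on the cycle 7-8-1-5-4-7 are not bridges since each lies on that cycle.
Every edge lies on some cycle, so there are no bridges.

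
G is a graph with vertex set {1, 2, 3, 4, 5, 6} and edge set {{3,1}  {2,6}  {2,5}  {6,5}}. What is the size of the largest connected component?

4 is isolated — a component by itself.
Starting from 1 we can reach 1, 3. That is one component of size 2.
Starting from 2 we can reach 2, 5, 6. That is one component of size 3.
The largest has 3 vertices.

3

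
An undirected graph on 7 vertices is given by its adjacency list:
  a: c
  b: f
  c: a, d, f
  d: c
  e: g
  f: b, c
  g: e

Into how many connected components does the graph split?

Starting from e we can reach e, g. That is one component of size 2.
Starting from a we can reach a, b, c, d, f. That is one component of size 5.
Total: 2 components.

2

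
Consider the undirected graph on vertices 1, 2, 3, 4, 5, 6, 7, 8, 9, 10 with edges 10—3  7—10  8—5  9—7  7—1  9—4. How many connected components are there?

4

2 is isolated — a component by itself.
6 is isolated — a component by itself.
Starting from 5 we can reach 5, 8. That is one component of size 2.
Starting from 1 we can reach 1, 3, 4, 7, 9, 10. That is one component of size 6.
Total: 4 components.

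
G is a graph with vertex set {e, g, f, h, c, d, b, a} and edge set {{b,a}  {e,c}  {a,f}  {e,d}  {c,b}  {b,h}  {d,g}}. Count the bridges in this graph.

removing d—e disconnects d from e; removing a—f disconnects a from f; removing a—b disconnects a from b; removing e—c disconnects e from c — these are bridges.
In total 7 edges are bridges.

7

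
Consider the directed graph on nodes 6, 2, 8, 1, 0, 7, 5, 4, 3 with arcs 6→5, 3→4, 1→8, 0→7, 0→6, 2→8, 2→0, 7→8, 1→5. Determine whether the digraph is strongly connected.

No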